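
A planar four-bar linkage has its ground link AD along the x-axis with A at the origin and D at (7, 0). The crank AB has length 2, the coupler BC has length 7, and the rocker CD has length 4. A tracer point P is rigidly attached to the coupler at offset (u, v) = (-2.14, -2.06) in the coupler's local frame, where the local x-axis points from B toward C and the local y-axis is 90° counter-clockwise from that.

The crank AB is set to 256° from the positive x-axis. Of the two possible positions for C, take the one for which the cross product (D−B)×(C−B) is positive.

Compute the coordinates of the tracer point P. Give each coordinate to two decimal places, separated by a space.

A=(0,0), D=(7.00,0)
B = A + 2.00·(cos256°, sin256°) = (-0.4838, -1.9406)
|BD| = 7.7314
circle(B,7.00) ∩ circle(D,4.00): a=5.9998, h=3.6058
  candidates: C₊=(4.4189,3.0558) cross=27.878; C₋=(6.2290,-3.9250) cross=-27.878
  mode + wants cross > 0 → take C=(4.4189,3.0558) (cross=27.878)
ex = (C−B)/|BC| = (0.7004,0.7138); ey = (-0.7138,0.7004)
P = B + -2.14·ex + -2.06·ey = (-0.5123,-4.9108)

-0.51 -4.91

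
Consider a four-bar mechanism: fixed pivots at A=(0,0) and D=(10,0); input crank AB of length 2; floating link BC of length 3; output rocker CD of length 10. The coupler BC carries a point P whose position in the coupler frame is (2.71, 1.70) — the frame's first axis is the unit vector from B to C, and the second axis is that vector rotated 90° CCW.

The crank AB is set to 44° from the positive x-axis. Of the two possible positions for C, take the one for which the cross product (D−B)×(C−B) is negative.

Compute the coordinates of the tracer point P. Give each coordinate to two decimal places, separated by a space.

A=(0,0), D=(10.00,0)
B = A + 2.00·(cos44°, sin44°) = (1.4387, 1.3893)
|BD| = 8.6733
circle(B,3.00) ∩ circle(D,10.00): a=-0.9093, h=2.8589
  candidates: C₊=(0.9990,4.3569) cross=24.796; C₋=(0.0832,-1.2870) cross=-24.796
  mode - wants cross < 0 → take C=(0.0832,-1.2870) (cross=-24.796)
ex = (C−B)/|BC| = (-0.4518,-0.8921); ey = (0.8921,-0.4518)
P = B + 2.71·ex + 1.70·ey = (1.7308,-1.7964)

1.73 -1.80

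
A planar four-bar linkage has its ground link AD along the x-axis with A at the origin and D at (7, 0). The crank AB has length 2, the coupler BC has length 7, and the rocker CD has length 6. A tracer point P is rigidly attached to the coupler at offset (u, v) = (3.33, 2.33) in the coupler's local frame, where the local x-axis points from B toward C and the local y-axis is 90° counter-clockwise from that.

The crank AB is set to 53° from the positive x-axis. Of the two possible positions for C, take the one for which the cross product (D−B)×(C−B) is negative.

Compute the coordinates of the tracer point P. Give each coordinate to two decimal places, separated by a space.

4.54 -0.72

A=(0,0), D=(7.00,0)
B = A + 2.00·(cos53°, sin53°) = (1.2036, 1.5973)
|BD| = 6.0124
circle(B,7.00) ∩ circle(D,6.00): a=4.0873, h=5.6828
  candidates: C₊=(6.6538,5.9900) cross=34.167; C₋=(3.6344,-4.9671) cross=-34.167
  mode - wants cross < 0 → take C=(3.6344,-4.9671) (cross=-34.167)
ex = (C−B)/|BC| = (0.3472,-0.9378); ey = (0.9378,0.3472)
P = B + 3.33·ex + 2.33·ey = (4.5450,-0.7164)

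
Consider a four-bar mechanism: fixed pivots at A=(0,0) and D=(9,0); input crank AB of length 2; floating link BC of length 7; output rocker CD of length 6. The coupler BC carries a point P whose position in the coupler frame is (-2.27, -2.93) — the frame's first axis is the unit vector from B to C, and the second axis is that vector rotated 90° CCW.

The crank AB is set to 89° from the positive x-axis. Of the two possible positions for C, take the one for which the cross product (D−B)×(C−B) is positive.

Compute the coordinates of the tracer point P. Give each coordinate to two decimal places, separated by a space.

-0.58 -1.66

A=(0,0), D=(9.00,0)
B = A + 2.00·(cos89°, sin89°) = (0.0349, 1.9997)
|BD| = 9.1854
circle(B,7.00) ∩ circle(D,6.00): a=5.3003, h=4.5723
  candidates: C₊=(6.2035,5.3085) cross=41.999; C₋=(4.2127,-3.6169) cross=-41.999
  mode + wants cross > 0 → take C=(6.2035,5.3085) (cross=41.999)
ex = (C−B)/|BC| = (0.8812,0.4727); ey = (-0.4727,0.8812)
P = B + -2.27·ex + -2.93·ey = (-0.5805,-1.6553)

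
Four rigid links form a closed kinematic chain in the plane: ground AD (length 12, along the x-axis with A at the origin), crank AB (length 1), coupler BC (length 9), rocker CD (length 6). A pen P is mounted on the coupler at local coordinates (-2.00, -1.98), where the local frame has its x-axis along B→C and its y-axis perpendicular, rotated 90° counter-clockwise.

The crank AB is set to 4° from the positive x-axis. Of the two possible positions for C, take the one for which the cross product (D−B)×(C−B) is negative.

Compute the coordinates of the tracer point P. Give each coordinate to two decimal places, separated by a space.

-1.76 -0.48

A=(0,0), D=(12.00,0)
B = A + 1.00·(cos4°, sin4°) = (0.9976, 0.0698)
|BD| = 11.0027
circle(B,9.00) ∩ circle(D,6.00): a=7.5463, h=4.9044
  candidates: C₊=(8.5748,4.9263) cross=53.962; C₋=(8.5126,-4.8824) cross=-53.962
  mode - wants cross < 0 → take C=(8.5126,-4.8824) (cross=-53.962)
ex = (C−B)/|BC| = (0.8350,-0.5502); ey = (0.5502,0.8350)
P = B + -2.00·ex + -1.98·ey = (-1.7619,-0.4831)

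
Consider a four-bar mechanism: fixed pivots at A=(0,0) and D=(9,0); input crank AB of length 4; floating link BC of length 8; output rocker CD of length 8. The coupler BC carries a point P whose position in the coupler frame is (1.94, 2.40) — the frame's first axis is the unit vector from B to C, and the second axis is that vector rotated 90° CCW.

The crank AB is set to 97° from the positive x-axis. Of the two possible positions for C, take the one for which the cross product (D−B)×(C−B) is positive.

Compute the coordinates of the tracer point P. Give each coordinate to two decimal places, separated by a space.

0.14 6.99

A=(0,0), D=(9.00,0)
B = A + 4.00·(cos97°, sin97°) = (-0.4875, 3.9702)
|BD| = 10.2847
circle(B,8.00) ∩ circle(D,8.00): a=5.1423, h=6.1283
  candidates: C₊=(6.6220,7.6384) cross=63.028; C₋=(1.8906,-3.6682) cross=-63.028
  mode + wants cross > 0 → take C=(6.6220,7.6384) (cross=63.028)
ex = (C−B)/|BC| = (0.8887,0.4585); ey = (-0.4585,0.8887)
P = B + 1.94·ex + 2.40·ey = (0.1361,6.9926)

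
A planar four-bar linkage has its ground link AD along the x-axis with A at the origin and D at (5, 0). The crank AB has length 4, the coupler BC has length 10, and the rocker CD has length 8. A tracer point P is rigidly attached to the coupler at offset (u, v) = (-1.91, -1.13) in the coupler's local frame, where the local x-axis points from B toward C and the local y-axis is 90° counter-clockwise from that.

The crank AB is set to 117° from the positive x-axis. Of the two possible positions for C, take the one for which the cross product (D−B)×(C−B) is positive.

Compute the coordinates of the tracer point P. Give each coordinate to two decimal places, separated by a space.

-3.10 1.75

A=(0,0), D=(5.00,0)
B = A + 4.00·(cos117°, sin117°) = (-1.8160, 3.5640)
|BD| = 7.6915
circle(B,10.00) ∩ circle(D,8.00): a=6.1860, h=7.8571
  candidates: C₊=(7.3066,7.6603) cross=60.433; C₋=(0.0251,-6.2650) cross=-60.433
  mode + wants cross > 0 → take C=(7.3066,7.6603) (cross=60.433)
ex = (C−B)/|BC| = (0.9123,0.4096); ey = (-0.4096,0.9123)
P = B + -1.91·ex + -1.13·ey = (-3.0955,1.7508)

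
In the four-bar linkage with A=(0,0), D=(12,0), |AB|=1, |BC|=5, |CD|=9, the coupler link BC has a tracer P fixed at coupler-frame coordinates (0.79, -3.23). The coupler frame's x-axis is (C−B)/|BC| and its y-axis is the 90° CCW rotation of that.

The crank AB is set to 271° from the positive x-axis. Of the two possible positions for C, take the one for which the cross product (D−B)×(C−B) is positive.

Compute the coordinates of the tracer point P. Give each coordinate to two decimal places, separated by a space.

2.93 -2.61

A=(0,0), D=(12.00,0)
B = A + 1.00·(cos271°, sin271°) = (0.0175, -0.9998)
|BD| = 12.0242
circle(B,5.00) ∩ circle(D,9.00): a=3.6835, h=3.3811
  candidates: C₊=(3.4070,2.6759) cross=40.656; C₋=(3.9693,-4.0630) cross=-40.656
  mode + wants cross > 0 → take C=(3.4070,2.6759) (cross=40.656)
ex = (C−B)/|BC| = (0.6779,0.7351); ey = (-0.7351,0.6779)
P = B + 0.79·ex + -3.23·ey = (2.9275,-2.6087)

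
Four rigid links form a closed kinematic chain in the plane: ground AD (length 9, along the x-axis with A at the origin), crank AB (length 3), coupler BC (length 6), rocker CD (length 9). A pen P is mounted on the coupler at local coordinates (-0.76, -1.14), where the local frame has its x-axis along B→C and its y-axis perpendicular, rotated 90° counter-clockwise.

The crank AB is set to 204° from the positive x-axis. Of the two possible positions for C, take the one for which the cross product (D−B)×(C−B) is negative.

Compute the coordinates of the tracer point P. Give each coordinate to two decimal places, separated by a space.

A=(0,0), D=(9.00,0)
B = A + 3.00·(cos204°, sin204°) = (-2.7406, -1.2202)
|BD| = 11.8039
circle(B,6.00) ∩ circle(D,9.00): a=3.9958, h=4.4759
  candidates: C₊=(0.7710,3.6448) cross=52.833; C₋=(1.6964,-5.2591) cross=-52.833
  mode - wants cross < 0 → take C=(1.6964,-5.2591) (cross=-52.833)
ex = (C−B)/|BC| = (0.7395,-0.6731); ey = (0.6731,0.7395)
P = B + -0.76·ex + -1.14·ey = (-4.0700,-1.5517)

-4.07 -1.55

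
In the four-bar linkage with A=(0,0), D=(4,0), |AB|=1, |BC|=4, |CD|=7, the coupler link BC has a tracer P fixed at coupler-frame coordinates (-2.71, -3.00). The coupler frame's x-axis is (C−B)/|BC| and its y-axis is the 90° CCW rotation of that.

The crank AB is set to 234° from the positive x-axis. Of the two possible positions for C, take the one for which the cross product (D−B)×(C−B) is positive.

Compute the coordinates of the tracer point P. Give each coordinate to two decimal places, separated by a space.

3.33 -1.82

A=(0,0), D=(4.00,0)
B = A + 1.00·(cos234°, sin234°) = (-0.5878, -0.8090)
|BD| = 4.6586
circle(B,4.00) ∩ circle(D,7.00): a=-1.2126, h=3.8118
  candidates: C₊=(-2.4439,2.7343) cross=17.757; C₋=(-1.1200,-4.7735) cross=-17.757
  mode + wants cross > 0 → take C=(-2.4439,2.7343) (cross=17.757)
ex = (C−B)/|BC| = (-0.4640,0.8858); ey = (-0.8858,-0.4640)
P = B + -2.71·ex + -3.00·ey = (3.3272,-1.8175)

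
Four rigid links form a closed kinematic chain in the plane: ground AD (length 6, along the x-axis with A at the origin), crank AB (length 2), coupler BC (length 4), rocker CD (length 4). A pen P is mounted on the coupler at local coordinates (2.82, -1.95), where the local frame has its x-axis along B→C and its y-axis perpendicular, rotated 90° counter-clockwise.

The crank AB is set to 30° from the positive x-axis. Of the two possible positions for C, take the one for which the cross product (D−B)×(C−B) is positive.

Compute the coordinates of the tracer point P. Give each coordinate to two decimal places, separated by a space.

A=(0,0), D=(6.00,0)
B = A + 2.00·(cos30°, sin30°) = (1.7321, 1.0000)
|BD| = 4.3835
circle(B,4.00) ∩ circle(D,4.00): a=2.1918, h=3.3461
  candidates: C₊=(4.6294,3.7578) cross=14.668; C₋=(3.1027,-2.7578) cross=-14.668
  mode + wants cross > 0 → take C=(4.6294,3.7578) (cross=14.668)
ex = (C−B)/|BC| = (0.7243,0.6895); ey = (-0.6895,0.7243)
P = B + 2.82·ex + -1.95·ey = (5.1191,1.5318)

5.12 1.53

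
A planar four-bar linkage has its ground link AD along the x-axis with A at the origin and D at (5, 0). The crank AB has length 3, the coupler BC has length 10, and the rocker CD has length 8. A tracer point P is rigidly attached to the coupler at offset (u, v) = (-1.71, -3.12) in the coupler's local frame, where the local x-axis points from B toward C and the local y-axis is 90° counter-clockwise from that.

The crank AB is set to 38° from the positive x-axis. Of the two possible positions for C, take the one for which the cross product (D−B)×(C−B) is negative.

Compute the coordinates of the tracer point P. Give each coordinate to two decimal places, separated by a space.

A=(0,0), D=(5.00,0)
B = A + 3.00·(cos38°, sin38°) = (2.3640, 1.8470)
|BD| = 3.2186
circle(B,10.00) ∩ circle(D,8.00): a=7.2017, h=6.9379
  candidates: C₊=(12.2433,3.3963) cross=22.331; C₋=(4.2808,-7.9676) cross=-22.331
  mode - wants cross < 0 → take C=(4.2808,-7.9676) (cross=-22.331)
ex = (C−B)/|BC| = (0.1917,-0.9815); ey = (0.9815,0.1917)
P = B + -1.71·ex + -3.12·ey = (-1.0259,2.9273)

-1.03 2.93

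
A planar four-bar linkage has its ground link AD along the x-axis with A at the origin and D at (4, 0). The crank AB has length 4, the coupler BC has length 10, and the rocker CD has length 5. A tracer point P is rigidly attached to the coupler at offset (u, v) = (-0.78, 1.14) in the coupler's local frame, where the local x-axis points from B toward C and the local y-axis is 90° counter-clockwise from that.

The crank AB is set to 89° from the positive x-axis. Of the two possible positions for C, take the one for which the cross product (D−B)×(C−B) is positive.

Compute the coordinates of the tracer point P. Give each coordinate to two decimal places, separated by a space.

A=(0,0), D=(4.00,0)
B = A + 4.00·(cos89°, sin89°) = (0.0698, 3.9994)
|BD| = 5.6073
circle(B,10.00) ∩ circle(D,5.00): a=9.4914, h=3.1486
  candidates: C₊=(8.9682,-0.5635) cross=17.655; C₋=(4.4767,-4.9772) cross=-17.655
  mode + wants cross > 0 → take C=(8.9682,-0.5635) (cross=17.655)
ex = (C−B)/|BC| = (0.8898,-0.4563); ey = (0.4563,0.8898)
P = B + -0.78·ex + 1.14·ey = (-0.1041,5.3697)

-0.10 5.37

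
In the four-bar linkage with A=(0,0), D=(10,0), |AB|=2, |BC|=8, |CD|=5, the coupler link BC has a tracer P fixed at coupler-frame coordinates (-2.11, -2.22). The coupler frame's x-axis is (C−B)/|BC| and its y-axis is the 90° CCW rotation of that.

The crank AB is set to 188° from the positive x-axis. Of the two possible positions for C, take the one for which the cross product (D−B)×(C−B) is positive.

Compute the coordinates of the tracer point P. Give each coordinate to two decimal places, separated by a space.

A=(0,0), D=(10.00,0)
B = A + 2.00·(cos188°, sin188°) = (-1.9805, -0.2783)
|BD| = 11.9838
circle(B,8.00) ∩ circle(D,5.00): a=7.6191, h=2.4392
  candidates: C₊=(5.5798,2.3371) cross=29.230; C₋=(5.6931,-2.5399) cross=-29.230
  mode + wants cross > 0 → take C=(5.5798,2.3371) (cross=29.230)
ex = (C−B)/|BC| = (0.9450,0.3269); ey = (-0.3269,0.9450)
P = B + -2.11·ex + -2.22·ey = (-3.2488,-3.0662)

-3.25 -3.07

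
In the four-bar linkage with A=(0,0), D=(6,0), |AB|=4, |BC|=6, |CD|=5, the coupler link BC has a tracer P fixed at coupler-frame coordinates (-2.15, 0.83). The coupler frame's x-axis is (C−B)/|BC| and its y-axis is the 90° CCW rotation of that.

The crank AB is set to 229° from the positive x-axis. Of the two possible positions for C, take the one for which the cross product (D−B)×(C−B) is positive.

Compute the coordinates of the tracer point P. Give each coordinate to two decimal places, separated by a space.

-4.65 -4.12

A=(0,0), D=(6.00,0)
B = A + 4.00·(cos229°, sin229°) = (-2.6242, -3.0188)
|BD| = 9.1373
circle(B,6.00) ∩ circle(D,5.00): a=5.1706, h=3.0438
  candidates: C₊=(1.2504,1.5624) cross=27.813; C₋=(3.2616,-4.1835) cross=-27.813
  mode + wants cross > 0 → take C=(1.2504,1.5624) (cross=27.813)
ex = (C−B)/|BC| = (0.6458,0.7635); ey = (-0.7635,0.6458)
P = B + -2.15·ex + 0.83·ey = (-4.6464,-4.1245)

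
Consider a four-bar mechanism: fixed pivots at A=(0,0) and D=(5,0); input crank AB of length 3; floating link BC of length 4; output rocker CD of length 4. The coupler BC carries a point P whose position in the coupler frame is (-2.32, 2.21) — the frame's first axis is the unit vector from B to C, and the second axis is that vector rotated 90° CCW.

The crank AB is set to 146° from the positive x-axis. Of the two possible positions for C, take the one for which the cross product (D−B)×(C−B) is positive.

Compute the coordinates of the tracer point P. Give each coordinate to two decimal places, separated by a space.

-4.95 3.73

A=(0,0), D=(5.00,0)
B = A + 3.00·(cos146°, sin146°) = (-2.4871, 1.6776)
|BD| = 7.6728
circle(B,4.00) ∩ circle(D,4.00): a=3.8364, h=1.1324
  candidates: C₊=(1.5040,1.9437) cross=8.688; C₋=(1.0089,-0.2662) cross=-8.688
  mode + wants cross > 0 → take C=(1.5040,1.9437) (cross=8.688)
ex = (C−B)/|BC| = (0.9978,0.0665); ey = (-0.0665,0.9978)
P = B + -2.32·ex + 2.21·ey = (-4.9490,3.7283)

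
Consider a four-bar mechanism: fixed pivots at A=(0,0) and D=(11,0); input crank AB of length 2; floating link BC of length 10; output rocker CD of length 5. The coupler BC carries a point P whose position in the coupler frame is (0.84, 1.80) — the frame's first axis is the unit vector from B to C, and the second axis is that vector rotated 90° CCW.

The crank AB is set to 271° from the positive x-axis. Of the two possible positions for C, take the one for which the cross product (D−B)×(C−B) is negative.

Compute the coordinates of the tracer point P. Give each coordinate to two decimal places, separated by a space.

A=(0,0), D=(11.00,0)
B = A + 2.00·(cos271°, sin271°) = (0.0349, -1.9997)
|BD| = 11.1459
circle(B,10.00) ∩ circle(D,5.00): a=8.9374, h=4.4858
  candidates: C₊=(8.0225,4.0168) cross=49.999; C₋=(9.6321,-4.8092) cross=-49.999
  mode - wants cross < 0 → take C=(9.6321,-4.8092) (cross=-49.999)
ex = (C−B)/|BC| = (0.9597,-0.2810); ey = (0.2810,0.9597)
P = B + 0.84·ex + 1.80·ey = (1.3468,-0.5082)

1.35 -0.51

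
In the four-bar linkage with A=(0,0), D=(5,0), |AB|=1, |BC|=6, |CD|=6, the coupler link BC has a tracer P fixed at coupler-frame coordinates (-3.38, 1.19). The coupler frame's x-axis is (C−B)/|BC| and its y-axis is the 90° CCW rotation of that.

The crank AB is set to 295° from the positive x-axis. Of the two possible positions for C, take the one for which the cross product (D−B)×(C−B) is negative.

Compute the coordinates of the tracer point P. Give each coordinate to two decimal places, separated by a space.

-0.49 2.56

A=(0,0), D=(5.00,0)
B = A + 1.00·(cos295°, sin295°) = (0.4226, -0.9063)
|BD| = 4.6662
circle(B,6.00) ∩ circle(D,6.00): a=2.3331, h=5.5278
  candidates: C₊=(1.6377,4.9694) cross=25.794; C₋=(3.7850,-5.8757) cross=-25.794
  mode - wants cross < 0 → take C=(3.7850,-5.8757) (cross=-25.794)
ex = (C−B)/|BC| = (0.5604,-0.8282); ey = (0.8282,0.5604)
P = B + -3.38·ex + 1.19·ey = (-0.4859,2.5600)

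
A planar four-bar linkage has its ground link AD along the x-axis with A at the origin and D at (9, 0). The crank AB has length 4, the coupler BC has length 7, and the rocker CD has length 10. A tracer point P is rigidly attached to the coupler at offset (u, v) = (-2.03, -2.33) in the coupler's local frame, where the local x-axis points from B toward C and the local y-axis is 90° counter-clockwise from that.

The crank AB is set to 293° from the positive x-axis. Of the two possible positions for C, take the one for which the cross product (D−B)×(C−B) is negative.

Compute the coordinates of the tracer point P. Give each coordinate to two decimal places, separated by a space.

-1.51 -3.37

A=(0,0), D=(9.00,0)
B = A + 4.00·(cos293°, sin293°) = (1.5629, -3.6820)
|BD| = 8.2986
circle(B,7.00) ∩ circle(D,10.00): a=1.0765, h=6.9167
  candidates: C₊=(-0.5412,2.9943) cross=57.399; C₋=(5.5966,-9.4030) cross=-57.399
  mode - wants cross < 0 → take C=(5.5966,-9.4030) (cross=-57.399)
ex = (C−B)/|BC| = (0.5762,-0.8173); ey = (0.8173,0.5762)
P = B + -2.03·ex + -2.33·ey = (-1.5111,-3.3656)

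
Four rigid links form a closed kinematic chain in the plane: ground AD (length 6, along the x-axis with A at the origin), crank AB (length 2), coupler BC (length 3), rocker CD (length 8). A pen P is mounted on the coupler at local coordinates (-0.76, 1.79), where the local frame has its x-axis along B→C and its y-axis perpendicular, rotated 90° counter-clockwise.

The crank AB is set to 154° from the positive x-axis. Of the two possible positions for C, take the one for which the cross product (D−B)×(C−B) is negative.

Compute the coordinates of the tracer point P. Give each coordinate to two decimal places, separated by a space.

-0.03 1.69

A=(0,0), D=(6.00,0)
B = A + 2.00·(cos154°, sin154°) = (-1.7976, 0.8767)
|BD| = 7.8467
circle(B,3.00) ∩ circle(D,8.00): a=0.4187, h=2.9706
  candidates: C₊=(-1.0496,3.7820) cross=23.310; C₋=(-1.7134,-2.1221) cross=-23.310
  mode - wants cross < 0 → take C=(-1.7134,-2.1221) (cross=-23.310)
ex = (C−B)/|BC| = (0.0281,-0.9996); ey = (0.9996,0.0281)
P = B + -0.76·ex + 1.79·ey = (-0.0296,1.6867)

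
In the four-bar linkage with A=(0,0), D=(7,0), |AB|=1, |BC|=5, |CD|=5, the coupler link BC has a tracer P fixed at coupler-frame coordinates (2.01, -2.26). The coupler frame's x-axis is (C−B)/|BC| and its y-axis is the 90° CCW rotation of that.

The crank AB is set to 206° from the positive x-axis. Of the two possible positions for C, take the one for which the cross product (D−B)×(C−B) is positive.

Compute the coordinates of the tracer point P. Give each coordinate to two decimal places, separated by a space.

A=(0,0), D=(7.00,0)
B = A + 1.00·(cos206°, sin206°) = (-0.8988, -0.4384)
|BD| = 7.9109
circle(B,5.00) ∩ circle(D,5.00): a=3.9555, h=3.0585
  candidates: C₊=(2.8811,2.8346) cross=24.195; C₋=(3.2201,-3.2730) cross=-24.195
  mode + wants cross > 0 → take C=(2.8811,2.8346) (cross=24.195)
ex = (C−B)/|BC| = (0.7560,0.6546); ey = (-0.6546,0.7560)
P = B + 2.01·ex + -2.26·ey = (2.1001,-0.8312)

2.10 -0.83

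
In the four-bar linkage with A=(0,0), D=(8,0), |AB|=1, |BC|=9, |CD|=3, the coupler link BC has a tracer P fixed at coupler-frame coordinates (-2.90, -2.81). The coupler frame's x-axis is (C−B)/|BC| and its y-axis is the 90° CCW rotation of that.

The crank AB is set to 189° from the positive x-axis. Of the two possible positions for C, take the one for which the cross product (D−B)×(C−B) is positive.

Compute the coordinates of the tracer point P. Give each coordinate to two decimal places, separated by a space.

-2.74 -3.79

A=(0,0), D=(8.00,0)
B = A + 1.00·(cos189°, sin189°) = (-0.9877, -0.1564)
|BD| = 8.9890
circle(B,9.00) ∩ circle(D,3.00): a=8.4994, h=2.9598
  candidates: C₊=(7.4589,2.9508) cross=26.606; C₋=(7.5619,-2.9678) cross=-26.606
  mode + wants cross > 0 → take C=(7.4589,2.9508) (cross=26.606)
ex = (C−B)/|BC| = (0.9385,0.3452); ey = (-0.3452,0.9385)
P = B + -2.90·ex + -2.81·ey = (-2.7392,-3.7949)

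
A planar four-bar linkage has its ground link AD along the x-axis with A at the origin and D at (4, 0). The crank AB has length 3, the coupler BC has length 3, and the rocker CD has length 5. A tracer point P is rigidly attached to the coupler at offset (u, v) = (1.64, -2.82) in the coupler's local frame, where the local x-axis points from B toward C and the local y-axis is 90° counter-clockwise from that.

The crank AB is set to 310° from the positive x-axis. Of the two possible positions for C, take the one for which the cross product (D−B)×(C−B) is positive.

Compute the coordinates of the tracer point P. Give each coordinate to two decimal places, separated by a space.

A=(0,0), D=(4.00,0)
B = A + 3.00·(cos310°, sin310°) = (1.9284, -2.2981)
|BD| = 3.0940
circle(B,3.00) ∩ circle(D,5.00): a=-1.0386, h=2.8145
  candidates: C₊=(-0.8575,-1.1851) cross=8.708; C₋=(3.3235,-4.9540) cross=-8.708
  mode + wants cross > 0 → take C=(-0.8575,-1.1851) (cross=8.708)
ex = (C−B)/|BC| = (-0.9286,0.3710); ey = (-0.3710,-0.9286)
P = B + 1.64·ex + -2.82·ey = (1.4517,0.9291)

1.45 0.93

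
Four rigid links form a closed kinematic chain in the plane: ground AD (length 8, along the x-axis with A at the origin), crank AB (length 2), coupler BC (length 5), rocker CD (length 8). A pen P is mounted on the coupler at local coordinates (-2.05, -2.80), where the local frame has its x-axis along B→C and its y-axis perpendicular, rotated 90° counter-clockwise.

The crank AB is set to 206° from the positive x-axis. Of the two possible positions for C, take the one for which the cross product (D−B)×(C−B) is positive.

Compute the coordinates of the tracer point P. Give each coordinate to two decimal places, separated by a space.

A=(0,0), D=(8.00,0)
B = A + 2.00·(cos206°, sin206°) = (-1.7976, -0.8767)
|BD| = 9.8367
circle(B,5.00) ∩ circle(D,8.00): a=2.9360, h=4.0472
  candidates: C₊=(0.7660,3.4160) cross=39.811; C₋=(1.4875,-4.6462) cross=-39.811
  mode + wants cross > 0 → take C=(0.7660,3.4160) (cross=39.811)
ex = (C−B)/|BC| = (0.5127,0.8586); ey = (-0.8586,0.5127)
P = B + -2.05·ex + -2.80·ey = (-0.4447,-4.0724)

-0.44 -4.07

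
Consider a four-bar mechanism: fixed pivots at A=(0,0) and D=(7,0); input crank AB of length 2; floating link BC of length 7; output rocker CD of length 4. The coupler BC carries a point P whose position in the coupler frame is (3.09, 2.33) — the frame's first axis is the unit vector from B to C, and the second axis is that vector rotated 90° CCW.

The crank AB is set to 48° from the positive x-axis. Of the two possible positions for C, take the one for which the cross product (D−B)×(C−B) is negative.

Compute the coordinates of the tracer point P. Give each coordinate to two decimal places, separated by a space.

A=(0,0), D=(7.00,0)
B = A + 2.00·(cos48°, sin48°) = (1.3383, 1.4863)
|BD| = 5.8536
circle(B,7.00) ∩ circle(D,4.00): a=5.7456, h=3.9985
  candidates: C₊=(7.9108,3.8949) cross=23.406; C₋=(5.8803,-3.8401) cross=-23.406
  mode - wants cross < 0 → take C=(5.8803,-3.8401) (cross=-23.406)
ex = (C−B)/|BC| = (0.6489,-0.7609); ey = (0.7609,0.6489)
P = B + 3.09·ex + 2.33·ey = (5.1162,0.6469)

5.12 0.65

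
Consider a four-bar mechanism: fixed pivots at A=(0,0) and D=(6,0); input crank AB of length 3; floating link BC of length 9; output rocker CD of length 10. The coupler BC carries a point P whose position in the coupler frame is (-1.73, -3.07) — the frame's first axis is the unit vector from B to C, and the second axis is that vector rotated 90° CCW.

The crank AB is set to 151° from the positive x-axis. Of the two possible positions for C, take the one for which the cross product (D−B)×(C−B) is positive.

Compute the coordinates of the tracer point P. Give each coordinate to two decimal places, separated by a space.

-0.88 -1.61

A=(0,0), D=(6.00,0)
B = A + 3.00·(cos151°, sin151°) = (-2.6239, 1.4544)
|BD| = 8.7456
circle(B,9.00) ∩ circle(D,10.00): a=3.2866, h=8.3785
  candidates: C₊=(2.0103,9.1696) cross=73.275; C₋=(-0.7764,-7.3539) cross=-73.275
  mode + wants cross > 0 → take C=(2.0103,9.1696) (cross=73.275)
ex = (C−B)/|BC| = (0.5149,0.8572); ey = (-0.8572,0.5149)
P = B + -1.73·ex + -3.07·ey = (-0.8829,-1.6094)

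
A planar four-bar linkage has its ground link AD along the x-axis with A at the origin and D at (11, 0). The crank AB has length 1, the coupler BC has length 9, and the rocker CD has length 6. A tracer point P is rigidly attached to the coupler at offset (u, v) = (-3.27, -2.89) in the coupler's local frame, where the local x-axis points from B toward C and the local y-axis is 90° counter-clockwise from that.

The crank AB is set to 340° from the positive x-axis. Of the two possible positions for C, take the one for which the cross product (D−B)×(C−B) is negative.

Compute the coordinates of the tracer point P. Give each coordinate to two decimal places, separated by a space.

A=(0,0), D=(11.00,0)
B = A + 1.00·(cos340°, sin340°) = (0.9397, -0.3420)
|BD| = 10.0661
circle(B,9.00) ∩ circle(D,6.00): a=7.2683, h=5.3077
  candidates: C₊=(8.0234,5.2096) cross=53.428; C₋=(8.3841,-5.3997) cross=-53.428
  mode - wants cross < 0 → take C=(8.3841,-5.3997) (cross=-53.428)
ex = (C−B)/|BC| = (0.8272,-0.5620); ey = (0.5620,0.8272)
P = B + -3.27·ex + -2.89·ey = (-3.3892,-0.8949)

-3.39 -0.89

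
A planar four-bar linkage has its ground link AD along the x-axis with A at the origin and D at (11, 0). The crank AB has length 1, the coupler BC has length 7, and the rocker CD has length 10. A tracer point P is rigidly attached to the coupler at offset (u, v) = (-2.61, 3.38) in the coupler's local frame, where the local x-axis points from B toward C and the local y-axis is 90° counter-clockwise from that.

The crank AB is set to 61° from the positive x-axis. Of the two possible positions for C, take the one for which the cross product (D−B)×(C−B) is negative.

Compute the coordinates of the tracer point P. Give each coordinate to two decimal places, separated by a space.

A=(0,0), D=(11.00,0)
B = A + 1.00·(cos61°, sin61°) = (0.4848, 0.8746)
|BD| = 10.5515
circle(B,7.00) ∩ circle(D,10.00): a=2.8590, h=6.3895
  candidates: C₊=(3.8636,7.0052) cross=67.419; C₋=(2.8044,-5.7299) cross=-67.419
  mode - wants cross < 0 → take C=(2.8044,-5.7299) (cross=-67.419)
ex = (C−B)/|BC| = (0.3314,-0.9435); ey = (0.9435,0.3314)
P = B + -2.61·ex + 3.38·ey = (2.8090,4.4572)

2.81 4.46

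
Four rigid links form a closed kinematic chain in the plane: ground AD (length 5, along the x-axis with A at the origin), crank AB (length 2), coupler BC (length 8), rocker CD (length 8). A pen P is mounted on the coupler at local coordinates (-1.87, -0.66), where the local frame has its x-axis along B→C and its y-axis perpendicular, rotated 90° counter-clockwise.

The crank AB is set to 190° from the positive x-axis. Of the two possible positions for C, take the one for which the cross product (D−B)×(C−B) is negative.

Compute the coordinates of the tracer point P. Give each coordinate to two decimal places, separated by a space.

-3.45 0.98

A=(0,0), D=(5.00,0)
B = A + 2.00·(cos190°, sin190°) = (-1.9696, -0.3473)
|BD| = 6.9783
circle(B,8.00) ∩ circle(D,8.00): a=3.4891, h=7.1990
  candidates: C₊=(1.1569,7.0165) cross=50.237; C₋=(1.8735,-7.3638) cross=-50.237
  mode - wants cross < 0 → take C=(1.8735,-7.3638) (cross=-50.237)
ex = (C−B)/|BC| = (0.4804,-0.8771); ey = (0.8771,0.4804)
P = B + -1.87·ex + -0.66·ey = (-3.4468,0.9757)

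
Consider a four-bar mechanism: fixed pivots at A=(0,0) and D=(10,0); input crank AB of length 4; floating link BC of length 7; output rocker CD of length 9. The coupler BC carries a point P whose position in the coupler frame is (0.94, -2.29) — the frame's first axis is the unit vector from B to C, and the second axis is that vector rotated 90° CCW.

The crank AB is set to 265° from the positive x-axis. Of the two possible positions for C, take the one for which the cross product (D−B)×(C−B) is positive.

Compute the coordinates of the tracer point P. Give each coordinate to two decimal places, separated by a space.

A=(0,0), D=(10.00,0)
B = A + 4.00·(cos265°, sin265°) = (-0.3486, -3.9848)
|BD| = 11.0893
circle(B,7.00) ∩ circle(D,9.00): a=4.1018, h=5.6723
  candidates: C₊=(1.4410,2.7826) cross=62.902; C₋=(5.5175,-7.8043) cross=-62.902
  mode + wants cross > 0 → take C=(1.4410,2.7826) (cross=62.902)
ex = (C−B)/|BC| = (0.2557,0.9668); ey = (-0.9668,0.2557)
P = B + 0.94·ex + -2.29·ey = (2.1056,-3.6615)

2.11 -3.66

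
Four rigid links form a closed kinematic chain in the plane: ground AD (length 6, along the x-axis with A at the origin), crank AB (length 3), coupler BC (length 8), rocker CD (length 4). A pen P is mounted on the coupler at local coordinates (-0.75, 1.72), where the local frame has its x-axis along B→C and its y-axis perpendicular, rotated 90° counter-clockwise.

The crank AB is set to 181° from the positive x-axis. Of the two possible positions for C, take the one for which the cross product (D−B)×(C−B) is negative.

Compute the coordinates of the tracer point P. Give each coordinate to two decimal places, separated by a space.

A=(0,0), D=(6.00,0)
B = A + 3.00·(cos181°, sin181°) = (-2.9995, -0.0524)
|BD| = 8.9997
circle(B,8.00) ∩ circle(D,4.00): a=7.1666, h=3.5552
  candidates: C₊=(4.1463,3.5445) cross=31.996; C₋=(4.1876,-3.5659) cross=-31.996
  mode - wants cross < 0 → take C=(4.1876,-3.5659) (cross=-31.996)
ex = (C−B)/|BC| = (0.8984,-0.4392); ey = (0.4392,0.8984)
P = B + -0.75·ex + 1.72·ey = (-2.9179,1.8223)

-2.92 1.82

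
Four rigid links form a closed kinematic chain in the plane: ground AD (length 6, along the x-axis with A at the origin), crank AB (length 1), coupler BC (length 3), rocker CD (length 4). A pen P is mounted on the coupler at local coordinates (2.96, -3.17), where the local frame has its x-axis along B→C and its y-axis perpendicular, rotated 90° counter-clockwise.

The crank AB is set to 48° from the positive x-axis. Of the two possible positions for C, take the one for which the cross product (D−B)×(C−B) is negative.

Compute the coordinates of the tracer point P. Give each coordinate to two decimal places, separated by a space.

-0.23 -3.50

A=(0,0), D=(6.00,0)
B = A + 1.00·(cos48°, sin48°) = (0.6691, 0.7431)
|BD| = 5.3824
circle(B,3.00) ∩ circle(D,4.00): a=2.0409, h=2.1988
  candidates: C₊=(2.9941,2.6391) cross=11.835; C₋=(2.3869,-1.7163) cross=-11.835
  mode - wants cross < 0 → take C=(2.3869,-1.7163) (cross=-11.835)
ex = (C−B)/|BC| = (0.5726,-0.8198); ey = (0.8198,0.5726)
P = B + 2.96·ex + -3.17·ey = (-0.2348,-3.4987)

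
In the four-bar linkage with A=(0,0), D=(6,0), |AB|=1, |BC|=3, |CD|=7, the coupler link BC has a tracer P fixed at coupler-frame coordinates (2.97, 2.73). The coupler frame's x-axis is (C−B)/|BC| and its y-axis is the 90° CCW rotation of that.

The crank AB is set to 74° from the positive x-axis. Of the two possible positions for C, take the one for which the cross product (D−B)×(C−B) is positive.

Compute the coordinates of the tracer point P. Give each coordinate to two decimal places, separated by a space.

A=(0,0), D=(6.00,0)
B = A + 1.00·(cos74°, sin74°) = (0.2756, 0.9613)
|BD| = 5.8045
circle(B,3.00) ∩ circle(D,7.00): a=-0.5433, h=2.9504
  candidates: C₊=(0.2284,3.9609) cross=17.126; C₋=(-0.7488,-1.8584) cross=-17.126
  mode + wants cross > 0 → take C=(0.2284,3.9609) (cross=17.126)
ex = (C−B)/|BC| = (-0.0157,0.9999); ey = (-0.9999,-0.0157)
P = B + 2.97·ex + 2.73·ey = (-2.5008,3.8879)

-2.50 3.89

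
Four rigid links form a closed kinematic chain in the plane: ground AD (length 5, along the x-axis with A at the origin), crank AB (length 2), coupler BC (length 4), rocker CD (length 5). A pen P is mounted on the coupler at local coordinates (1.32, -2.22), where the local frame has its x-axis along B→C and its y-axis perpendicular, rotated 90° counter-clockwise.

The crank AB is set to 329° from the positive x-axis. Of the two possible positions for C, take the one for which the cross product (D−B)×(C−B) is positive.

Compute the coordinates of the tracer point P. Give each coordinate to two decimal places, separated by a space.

3.63 0.70

A=(0,0), D=(5.00,0)
B = A + 2.00·(cos329°, sin329°) = (1.7143, -1.0301)
|BD| = 3.4433
circle(B,4.00) ∩ circle(D,5.00): a=0.4148, h=3.9784
  candidates: C₊=(0.9200,2.8903) cross=13.699; C₋=(3.3003,-4.7022) cross=-13.699
  mode + wants cross > 0 → take C=(0.9200,2.8903) (cross=13.699)
ex = (C−B)/|BC| = (-0.1986,0.9801); ey = (-0.9801,-0.1986)
P = B + 1.32·ex + -2.22·ey = (3.6280,0.7045)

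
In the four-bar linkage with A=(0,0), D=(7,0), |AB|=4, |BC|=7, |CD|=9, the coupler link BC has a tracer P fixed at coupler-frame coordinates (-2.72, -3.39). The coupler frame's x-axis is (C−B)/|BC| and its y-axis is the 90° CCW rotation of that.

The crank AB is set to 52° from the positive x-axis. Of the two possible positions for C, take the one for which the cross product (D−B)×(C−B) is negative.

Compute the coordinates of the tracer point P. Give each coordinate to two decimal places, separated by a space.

A=(0,0), D=(7.00,0)
B = A + 4.00·(cos52°, sin52°) = (2.4626, 3.1520)
|BD| = 5.5248
circle(B,7.00) ∩ circle(D,9.00): a=-0.1337, h=6.9987
  candidates: C₊=(6.3458,8.9762) cross=38.666; C₋=(-1.6401,-2.5196) cross=-38.666
  mode - wants cross < 0 → take C=(-1.6401,-2.5196) (cross=-38.666)
ex = (C−B)/|BC| = (-0.5861,-0.8102); ey = (0.8102,-0.5861)
P = B + -2.72·ex + -3.39·ey = (1.3102,7.3428)

1.31 7.34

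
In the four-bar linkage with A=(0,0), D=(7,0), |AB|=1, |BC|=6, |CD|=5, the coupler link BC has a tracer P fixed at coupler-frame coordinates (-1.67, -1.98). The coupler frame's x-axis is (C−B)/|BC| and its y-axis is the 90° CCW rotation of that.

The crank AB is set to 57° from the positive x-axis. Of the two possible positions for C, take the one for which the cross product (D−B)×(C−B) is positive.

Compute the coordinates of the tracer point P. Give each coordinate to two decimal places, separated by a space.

0.52 -1.75

A=(0,0), D=(7.00,0)
B = A + 1.00·(cos57°, sin57°) = (0.5446, 0.8387)
|BD| = 6.5096
circle(B,6.00) ∩ circle(D,5.00): a=4.0997, h=4.3809
  candidates: C₊=(5.1746,4.6549) cross=28.518; C₋=(4.0458,-4.0339) cross=-28.518
  mode + wants cross > 0 → take C=(5.1746,4.6549) (cross=28.518)
ex = (C−B)/|BC| = (0.7717,0.6360); ey = (-0.6360,0.7717)
P = B + -1.67·ex + -1.98·ey = (0.5153,-1.7514)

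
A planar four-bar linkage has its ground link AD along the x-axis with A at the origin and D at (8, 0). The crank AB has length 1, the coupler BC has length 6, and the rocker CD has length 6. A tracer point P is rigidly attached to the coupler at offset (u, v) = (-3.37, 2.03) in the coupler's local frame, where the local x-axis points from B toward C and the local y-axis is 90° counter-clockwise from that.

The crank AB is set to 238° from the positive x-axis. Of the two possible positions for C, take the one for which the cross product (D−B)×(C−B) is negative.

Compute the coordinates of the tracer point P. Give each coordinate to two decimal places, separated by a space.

A=(0,0), D=(8.00,0)
B = A + 1.00·(cos238°, sin238°) = (-0.5299, -0.8480)
|BD| = 8.5720
circle(B,6.00) ∩ circle(D,6.00): a=4.2860, h=4.1988
  candidates: C₊=(3.3196,3.7542) cross=35.992; C₋=(4.1504,-4.6023) cross=-35.992
  mode - wants cross < 0 → take C=(4.1504,-4.6023) (cross=-35.992)
ex = (C−B)/|BC| = (0.7801,-0.6257); ey = (0.6257,0.7801)
P = B + -3.37·ex + 2.03·ey = (-1.8885,2.8441)

-1.89 2.84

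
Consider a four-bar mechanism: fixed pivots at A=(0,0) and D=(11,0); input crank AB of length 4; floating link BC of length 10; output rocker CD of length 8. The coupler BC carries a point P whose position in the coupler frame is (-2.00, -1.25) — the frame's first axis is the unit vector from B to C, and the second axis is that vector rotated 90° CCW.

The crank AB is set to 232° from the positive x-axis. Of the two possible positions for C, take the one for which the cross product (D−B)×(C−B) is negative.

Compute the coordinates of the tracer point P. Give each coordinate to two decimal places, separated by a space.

A=(0,0), D=(11.00,0)
B = A + 4.00·(cos232°, sin232°) = (-2.4626, -3.1520)
|BD| = 13.8267
circle(B,10.00) ∩ circle(D,8.00): a=8.2152, h=5.7018
  candidates: C₊=(4.2364,4.2724) cross=78.837; C₋=(6.8361,-6.8309) cross=-78.837
  mode - wants cross < 0 → take C=(6.8361,-6.8309) (cross=-78.837)
ex = (C−B)/|BC| = (0.9299,-0.3679); ey = (0.3679,0.9299)
P = B + -2.00·ex + -1.25·ey = (-4.7822,-3.5786)

-4.78 -3.58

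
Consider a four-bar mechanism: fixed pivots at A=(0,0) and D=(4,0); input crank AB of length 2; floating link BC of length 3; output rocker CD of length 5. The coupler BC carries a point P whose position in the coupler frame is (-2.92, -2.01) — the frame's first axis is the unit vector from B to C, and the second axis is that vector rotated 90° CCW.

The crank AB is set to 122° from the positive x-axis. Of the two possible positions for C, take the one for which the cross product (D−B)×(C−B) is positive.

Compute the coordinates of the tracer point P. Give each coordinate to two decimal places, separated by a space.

-1.49 -1.82

A=(0,0), D=(4.00,0)
B = A + 2.00·(cos122°, sin122°) = (-1.0598, 1.6961)
|BD| = 5.3365
circle(B,3.00) ∩ circle(D,5.00): a=1.1692, h=2.7628
  candidates: C₊=(0.9268,3.9440) cross=14.744; C₋=(-0.8294,-1.2950) cross=-14.744
  mode + wants cross > 0 → take C=(0.9268,3.9440) (cross=14.744)
ex = (C−B)/|BC| = (0.6622,0.7493); ey = (-0.7493,0.6622)
P = B + -2.92·ex + -2.01·ey = (-1.4874,-1.8230)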